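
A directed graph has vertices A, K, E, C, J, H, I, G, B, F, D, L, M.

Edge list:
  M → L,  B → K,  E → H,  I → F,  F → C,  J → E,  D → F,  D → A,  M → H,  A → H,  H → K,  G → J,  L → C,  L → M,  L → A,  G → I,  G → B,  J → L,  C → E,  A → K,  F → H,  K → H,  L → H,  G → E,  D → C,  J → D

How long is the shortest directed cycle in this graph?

2

For each vertex v, BFS finds the shortest path from v back to v.
The shortest such closed walk is L → M → L, length 2.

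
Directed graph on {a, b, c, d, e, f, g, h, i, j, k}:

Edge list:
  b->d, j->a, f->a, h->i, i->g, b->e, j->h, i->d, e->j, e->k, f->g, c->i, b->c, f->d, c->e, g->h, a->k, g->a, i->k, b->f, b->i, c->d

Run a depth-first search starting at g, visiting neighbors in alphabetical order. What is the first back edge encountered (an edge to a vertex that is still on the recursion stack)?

i→g

DFS from g (visiting neighbors in alphabetical order); mark gray on enter, black on exit:
g gray
  a gray
    k gray
    k black
  a black
  h gray
    i gray
      d gray
      d black
      i→g: g is gray → back edge
First back edge: i → g.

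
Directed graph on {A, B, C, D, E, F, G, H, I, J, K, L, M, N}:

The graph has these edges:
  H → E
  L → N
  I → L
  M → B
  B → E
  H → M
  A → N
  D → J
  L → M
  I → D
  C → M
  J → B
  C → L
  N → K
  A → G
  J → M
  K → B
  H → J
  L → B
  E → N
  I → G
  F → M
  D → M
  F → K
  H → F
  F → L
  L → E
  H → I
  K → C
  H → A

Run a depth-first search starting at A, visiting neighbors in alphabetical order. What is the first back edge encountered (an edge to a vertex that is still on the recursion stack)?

E→N

DFS from A (visiting neighbors in alphabetical order); mark gray on enter, black on exit:
A gray
  G gray
  G black
  N gray
    K gray
      B gray
        E gray
          E→N: N is gray → back edge
First back edge: E → N.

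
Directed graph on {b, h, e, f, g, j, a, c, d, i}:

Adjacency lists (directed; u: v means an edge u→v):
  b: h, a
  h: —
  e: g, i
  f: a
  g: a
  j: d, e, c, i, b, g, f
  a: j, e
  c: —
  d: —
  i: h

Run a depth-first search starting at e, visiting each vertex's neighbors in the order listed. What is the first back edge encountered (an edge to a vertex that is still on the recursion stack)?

DFS from e (visiting each vertex's neighbors in the order listed); mark gray on enter, black on exit:
e gray
  g gray
    a gray
      j gray
        d gray
        d black
        j→e: e is gray → back edge
First back edge: j → e.

j->e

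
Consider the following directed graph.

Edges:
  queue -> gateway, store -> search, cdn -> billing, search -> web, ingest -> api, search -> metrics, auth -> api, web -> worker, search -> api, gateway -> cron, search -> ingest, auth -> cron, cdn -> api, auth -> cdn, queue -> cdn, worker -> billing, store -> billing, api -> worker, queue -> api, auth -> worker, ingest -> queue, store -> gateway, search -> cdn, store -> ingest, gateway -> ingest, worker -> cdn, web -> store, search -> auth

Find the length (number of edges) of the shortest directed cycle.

For each vertex v, BFS finds the shortest path from v back to v.
The shortest such closed walk is store → search → web → store, length 3.

3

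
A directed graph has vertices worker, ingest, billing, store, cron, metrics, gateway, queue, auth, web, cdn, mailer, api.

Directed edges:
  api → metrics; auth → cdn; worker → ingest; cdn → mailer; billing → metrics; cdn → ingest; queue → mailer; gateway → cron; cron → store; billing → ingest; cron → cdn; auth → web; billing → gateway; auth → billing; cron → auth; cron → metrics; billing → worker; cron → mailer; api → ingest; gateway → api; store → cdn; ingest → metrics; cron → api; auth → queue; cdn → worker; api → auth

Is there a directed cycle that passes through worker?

worker lies on a cycle iff there is a path from worker back to itself.
Exploring from worker, it never reaches itself; equivalently, its strongly connected component is a singleton.

No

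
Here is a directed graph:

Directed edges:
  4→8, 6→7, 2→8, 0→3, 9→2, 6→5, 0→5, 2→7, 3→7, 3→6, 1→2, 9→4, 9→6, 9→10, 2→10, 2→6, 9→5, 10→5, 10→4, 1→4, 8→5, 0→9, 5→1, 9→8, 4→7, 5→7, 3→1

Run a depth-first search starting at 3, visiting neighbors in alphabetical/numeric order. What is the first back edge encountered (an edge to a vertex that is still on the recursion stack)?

DFS from 3 (visiting neighbors in alphabetical/numeric order); mark gray on enter, black on exit:
3 gray
  1 gray
    2 gray
      6 gray
        5 gray
          5→1: 1 is gray → back edge
First back edge: 5 → 1.

5→1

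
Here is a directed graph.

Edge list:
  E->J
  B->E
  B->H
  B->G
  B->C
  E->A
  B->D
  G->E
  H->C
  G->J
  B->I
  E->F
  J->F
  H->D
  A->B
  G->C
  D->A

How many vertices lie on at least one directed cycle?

6

A vertex is on a directed cycle iff it belongs to a strongly connected component of size ≥ 2 (or has a self-loop).
The vertices on cycles are {A, B, D, E, G, H} — 6 in total.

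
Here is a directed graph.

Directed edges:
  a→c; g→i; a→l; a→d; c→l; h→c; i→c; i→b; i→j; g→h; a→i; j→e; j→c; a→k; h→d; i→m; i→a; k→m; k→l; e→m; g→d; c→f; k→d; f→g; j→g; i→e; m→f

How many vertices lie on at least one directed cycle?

A vertex is on a directed cycle iff it belongs to a strongly connected component of size ≥ 2 (or has a self-loop).
The vertices on cycles are {a, c, e, f, g, h, i, j, k, m} — 10 in total.

10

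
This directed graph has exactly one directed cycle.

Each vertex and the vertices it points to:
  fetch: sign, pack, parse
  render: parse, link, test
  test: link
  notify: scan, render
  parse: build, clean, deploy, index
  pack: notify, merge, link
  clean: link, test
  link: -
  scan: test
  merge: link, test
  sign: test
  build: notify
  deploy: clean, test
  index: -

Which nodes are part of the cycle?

DFS with gray/black marking from parse:
parse gray
  build gray
    notify gray
      scan gray
        test gray
          link gray
          link black
        test black
      scan black
      render gray
        render→parse: parse is gray → back edge
Back edge closes the cycle parse → build → notify → render → parse; its vertices are {build, parse, notify, render}.

build, parse, notify, render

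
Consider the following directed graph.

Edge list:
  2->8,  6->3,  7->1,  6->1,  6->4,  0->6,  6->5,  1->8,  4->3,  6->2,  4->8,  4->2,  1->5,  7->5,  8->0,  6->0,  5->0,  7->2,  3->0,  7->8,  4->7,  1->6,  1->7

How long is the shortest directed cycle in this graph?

2

For each vertex v, BFS finds the shortest path from v back to v.
The shortest such closed walk is 6 → 0 → 6, length 2.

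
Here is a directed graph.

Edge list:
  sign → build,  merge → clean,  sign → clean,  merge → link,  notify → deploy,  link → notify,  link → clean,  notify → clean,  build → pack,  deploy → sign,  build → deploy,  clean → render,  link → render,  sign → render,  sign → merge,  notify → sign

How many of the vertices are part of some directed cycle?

6

A vertex is on a directed cycle iff it belongs to a strongly connected component of size ≥ 2 (or has a self-loop).
The vertices on cycles are {link, sign, build, merge, deploy, notify} — 6 in total.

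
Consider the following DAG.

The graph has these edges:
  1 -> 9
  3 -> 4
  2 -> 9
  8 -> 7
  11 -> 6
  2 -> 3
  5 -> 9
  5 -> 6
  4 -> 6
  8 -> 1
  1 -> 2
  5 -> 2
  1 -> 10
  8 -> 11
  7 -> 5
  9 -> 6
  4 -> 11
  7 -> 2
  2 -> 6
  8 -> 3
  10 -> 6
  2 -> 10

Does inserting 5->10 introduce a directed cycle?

No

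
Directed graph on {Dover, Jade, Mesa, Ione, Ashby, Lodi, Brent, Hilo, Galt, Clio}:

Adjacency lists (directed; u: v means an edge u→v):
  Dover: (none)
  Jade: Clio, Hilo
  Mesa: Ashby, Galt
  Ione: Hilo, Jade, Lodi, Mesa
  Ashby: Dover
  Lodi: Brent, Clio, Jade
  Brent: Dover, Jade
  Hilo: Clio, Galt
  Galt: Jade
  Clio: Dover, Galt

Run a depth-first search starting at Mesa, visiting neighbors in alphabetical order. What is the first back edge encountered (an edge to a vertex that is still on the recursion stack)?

Clio->Galt

DFS from Mesa (visiting neighbors in alphabetical order); mark gray on enter, black on exit:
Mesa gray
  Ashby gray
    Dover gray
    Dover black
  Ashby black
  Galt gray
    Jade gray
      Clio gray
        Clio→Dover: Dover black — skip
        Clio→Galt: Galt is gray → back edge
First back edge: Clio → Galt.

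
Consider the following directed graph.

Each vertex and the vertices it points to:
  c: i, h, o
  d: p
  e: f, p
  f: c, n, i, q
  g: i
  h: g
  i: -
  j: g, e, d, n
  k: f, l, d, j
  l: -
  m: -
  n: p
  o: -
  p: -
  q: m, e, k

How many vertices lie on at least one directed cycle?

5

A vertex is on a directed cycle iff it belongs to a strongly connected component of size ≥ 2 (or has a self-loop).
The vertices on cycles are {e, f, j, k, q} — 5 in total.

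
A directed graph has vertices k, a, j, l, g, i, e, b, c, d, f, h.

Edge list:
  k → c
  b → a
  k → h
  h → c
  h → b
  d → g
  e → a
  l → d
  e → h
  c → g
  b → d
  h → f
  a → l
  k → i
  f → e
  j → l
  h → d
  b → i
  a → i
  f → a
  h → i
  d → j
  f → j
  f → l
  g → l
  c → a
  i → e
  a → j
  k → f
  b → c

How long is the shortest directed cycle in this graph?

3

For each vertex v, BFS finds the shortest path from v back to v.
The shortest such closed walk is h → f → e → h, length 3.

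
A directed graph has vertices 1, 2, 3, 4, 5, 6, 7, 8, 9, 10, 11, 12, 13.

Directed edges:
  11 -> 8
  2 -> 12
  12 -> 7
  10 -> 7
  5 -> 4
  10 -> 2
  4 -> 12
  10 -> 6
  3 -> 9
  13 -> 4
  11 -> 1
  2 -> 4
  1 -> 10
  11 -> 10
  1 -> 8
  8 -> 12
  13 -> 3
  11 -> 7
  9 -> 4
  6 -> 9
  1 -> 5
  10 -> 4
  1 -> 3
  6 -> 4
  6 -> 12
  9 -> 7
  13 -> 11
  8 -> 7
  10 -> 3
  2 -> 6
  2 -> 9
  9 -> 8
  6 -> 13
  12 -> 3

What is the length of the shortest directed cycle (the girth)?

For each vertex v, BFS finds the shortest path from v back to v.
The shortest such closed walk is 11 → 10 → 6 → 13 → 11, length 4.

4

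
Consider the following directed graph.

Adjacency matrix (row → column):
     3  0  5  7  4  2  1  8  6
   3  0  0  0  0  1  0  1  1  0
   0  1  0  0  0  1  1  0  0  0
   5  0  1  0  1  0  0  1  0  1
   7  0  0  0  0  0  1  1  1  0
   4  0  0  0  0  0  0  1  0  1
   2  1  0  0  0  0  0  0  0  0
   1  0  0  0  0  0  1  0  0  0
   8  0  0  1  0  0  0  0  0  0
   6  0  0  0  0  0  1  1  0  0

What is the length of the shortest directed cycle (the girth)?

3

For each vertex v, BFS finds the shortest path from v back to v.
The shortest such closed walk is 8 → 5 → 7 → 8, length 3.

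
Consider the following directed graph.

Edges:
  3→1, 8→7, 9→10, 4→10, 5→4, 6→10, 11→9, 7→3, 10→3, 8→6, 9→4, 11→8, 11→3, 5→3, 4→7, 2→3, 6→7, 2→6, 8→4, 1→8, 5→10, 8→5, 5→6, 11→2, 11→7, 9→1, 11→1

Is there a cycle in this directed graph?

Yes

DFS with white/gray/black marking, starting from 11:
11 gray
  3 gray
    1 gray
      8 gray
        7 gray
          7→3: 3 is gray → back edge
Back edge found, so a cycle exists: 3 → 1 → 8 → 7 → 3.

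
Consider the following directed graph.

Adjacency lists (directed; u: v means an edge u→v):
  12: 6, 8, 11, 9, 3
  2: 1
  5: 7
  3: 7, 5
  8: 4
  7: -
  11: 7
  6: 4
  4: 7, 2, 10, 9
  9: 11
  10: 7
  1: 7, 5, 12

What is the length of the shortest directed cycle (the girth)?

5

For each vertex v, BFS finds the shortest path from v back to v.
The shortest such closed walk is 12 → 8 → 4 → 2 → 1 → 12, length 5.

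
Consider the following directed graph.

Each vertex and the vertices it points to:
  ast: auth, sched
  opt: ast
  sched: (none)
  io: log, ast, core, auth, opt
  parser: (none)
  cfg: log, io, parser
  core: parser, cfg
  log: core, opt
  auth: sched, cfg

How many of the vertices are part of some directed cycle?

7

A vertex is on a directed cycle iff it belongs to a strongly connected component of size ≥ 2 (or has a self-loop).
The vertices on cycles are {io, ast, cfg, log, opt, auth, core} — 7 in total.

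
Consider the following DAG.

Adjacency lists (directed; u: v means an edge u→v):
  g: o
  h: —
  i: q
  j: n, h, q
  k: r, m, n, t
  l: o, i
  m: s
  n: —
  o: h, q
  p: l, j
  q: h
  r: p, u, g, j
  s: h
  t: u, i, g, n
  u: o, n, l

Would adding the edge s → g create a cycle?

Adding s→g creates a cycle iff g can already reach s.
Explore from g: no path reaches s. The graph stays acyclic.

No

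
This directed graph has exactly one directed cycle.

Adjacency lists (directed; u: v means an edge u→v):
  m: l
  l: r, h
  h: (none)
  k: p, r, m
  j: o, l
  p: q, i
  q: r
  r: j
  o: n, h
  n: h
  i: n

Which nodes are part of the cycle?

DFS with gray/black marking from r:
r gray
  j gray
    o gray
      n gray
        h gray
        h black
      n black
      o→h: h black — skip
    o black
    l gray
      l→r: r is gray → back edge
Back edge closes the cycle r → j → l → r; its vertices are {j, l, r}.

j, l, r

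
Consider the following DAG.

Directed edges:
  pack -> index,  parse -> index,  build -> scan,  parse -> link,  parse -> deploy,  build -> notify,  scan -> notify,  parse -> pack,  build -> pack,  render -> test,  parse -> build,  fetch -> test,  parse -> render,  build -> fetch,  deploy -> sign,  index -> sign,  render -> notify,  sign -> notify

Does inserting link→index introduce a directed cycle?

No

Adding link→index creates a cycle iff index can already reach link.
Explore from index: no path reaches link. The graph stays acyclic.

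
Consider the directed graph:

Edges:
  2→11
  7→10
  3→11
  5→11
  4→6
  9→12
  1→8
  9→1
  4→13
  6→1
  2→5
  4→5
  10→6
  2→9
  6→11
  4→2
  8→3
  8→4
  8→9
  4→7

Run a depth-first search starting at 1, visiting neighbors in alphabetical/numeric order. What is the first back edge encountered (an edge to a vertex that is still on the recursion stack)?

DFS from 1 (visiting neighbors in alphabetical/numeric order); mark gray on enter, black on exit:
1 gray
  8 gray
    3 gray
      11 gray
      11 black
    3 black
    4 gray
      2 gray
        5 gray
          5→11: 11 black — skip
        5 black
        9 gray
          9→1: 1 is gray → back edge
First back edge: 9 → 1.

9->1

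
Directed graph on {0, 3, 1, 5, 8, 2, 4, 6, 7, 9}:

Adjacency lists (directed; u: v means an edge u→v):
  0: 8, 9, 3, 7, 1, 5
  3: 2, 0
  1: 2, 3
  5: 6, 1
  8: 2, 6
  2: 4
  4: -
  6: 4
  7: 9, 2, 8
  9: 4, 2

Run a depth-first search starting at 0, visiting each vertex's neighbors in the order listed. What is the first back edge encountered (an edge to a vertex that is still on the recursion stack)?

DFS from 0 (visiting each vertex's neighbors in the order listed); mark gray on enter, black on exit:
0 gray
  8 gray
    2 gray
      4 gray
      4 black
    2 black
    6 gray
      6→4: 4 black — skip
    6 black
  8 black
  9 gray
    9→4: 4 black — skip
    9→2: 2 black — skip
  9 black
  3 gray
    3→2: 2 black — skip
    3→0: 0 is gray → back edge
First back edge: 3 → 0.

3->0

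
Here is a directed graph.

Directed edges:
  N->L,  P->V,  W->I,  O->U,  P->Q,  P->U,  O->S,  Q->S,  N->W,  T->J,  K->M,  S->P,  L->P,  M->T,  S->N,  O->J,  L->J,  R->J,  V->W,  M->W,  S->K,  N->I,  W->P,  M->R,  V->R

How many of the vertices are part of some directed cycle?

9

A vertex is on a directed cycle iff it belongs to a strongly connected component of size ≥ 2 (or has a self-loop).
The vertices on cycles are {K, L, M, N, P, Q, S, V, W} — 9 in total.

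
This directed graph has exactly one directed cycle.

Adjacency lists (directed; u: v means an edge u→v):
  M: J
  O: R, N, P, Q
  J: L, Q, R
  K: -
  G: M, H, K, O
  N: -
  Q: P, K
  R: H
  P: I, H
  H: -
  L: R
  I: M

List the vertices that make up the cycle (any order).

I, J, M, P, Q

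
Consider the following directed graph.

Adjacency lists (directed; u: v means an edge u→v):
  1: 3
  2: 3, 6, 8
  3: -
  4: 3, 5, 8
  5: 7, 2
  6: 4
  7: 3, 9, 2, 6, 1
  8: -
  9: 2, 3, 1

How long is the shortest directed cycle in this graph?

For each vertex v, BFS finds the shortest path from v back to v.
The shortest such closed walk is 5 → 7 → 6 → 4 → 5, length 4.

4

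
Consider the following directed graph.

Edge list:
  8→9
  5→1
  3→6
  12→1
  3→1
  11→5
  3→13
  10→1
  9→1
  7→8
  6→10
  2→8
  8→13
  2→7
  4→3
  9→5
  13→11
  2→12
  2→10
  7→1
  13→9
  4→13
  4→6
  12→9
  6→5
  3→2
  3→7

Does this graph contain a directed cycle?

No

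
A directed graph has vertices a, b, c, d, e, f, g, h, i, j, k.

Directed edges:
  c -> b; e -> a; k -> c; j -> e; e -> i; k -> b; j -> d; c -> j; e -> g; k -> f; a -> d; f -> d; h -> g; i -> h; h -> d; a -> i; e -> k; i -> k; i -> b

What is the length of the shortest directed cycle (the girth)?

For each vertex v, BFS finds the shortest path from v back to v.
The shortest such closed walk is e → k → c → j → e, length 4.

4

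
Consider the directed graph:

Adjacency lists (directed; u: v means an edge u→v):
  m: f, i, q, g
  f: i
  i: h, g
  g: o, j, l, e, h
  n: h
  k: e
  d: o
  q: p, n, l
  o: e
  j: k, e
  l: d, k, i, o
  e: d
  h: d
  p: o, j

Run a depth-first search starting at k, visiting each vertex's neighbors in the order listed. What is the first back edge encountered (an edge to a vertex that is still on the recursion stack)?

DFS from k (visiting each vertex's neighbors in the order listed); mark gray on enter, black on exit:
k gray
  e gray
    d gray
      o gray
        o→e: e is gray → back edge
First back edge: o → e.

o->e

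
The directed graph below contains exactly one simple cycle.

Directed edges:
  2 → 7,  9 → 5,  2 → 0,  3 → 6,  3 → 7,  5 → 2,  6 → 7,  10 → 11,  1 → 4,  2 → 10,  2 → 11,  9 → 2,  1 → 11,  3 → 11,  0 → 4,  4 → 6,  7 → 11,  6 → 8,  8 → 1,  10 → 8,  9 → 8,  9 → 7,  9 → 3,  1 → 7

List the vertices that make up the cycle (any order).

DFS with gray/black marking from 4:
4 gray
  6 gray
    7 gray
      11 gray
      11 black
    7 black
    8 gray
      1 gray
        1→4: 4 is gray → back edge
Back edge closes the cycle 4 → 6 → 8 → 1 → 4; its vertices are {1, 4, 6, 8}.

1, 4, 6, 8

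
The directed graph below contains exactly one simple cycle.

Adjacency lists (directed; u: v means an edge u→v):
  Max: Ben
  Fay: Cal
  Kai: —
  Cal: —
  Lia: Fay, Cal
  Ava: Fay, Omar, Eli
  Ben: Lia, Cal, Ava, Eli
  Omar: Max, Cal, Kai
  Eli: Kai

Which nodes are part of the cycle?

Ava, Ben, Max, Omar

DFS with gray/black marking from Ben:
Ben gray
  Lia gray
    Fay gray
      Cal gray
      Cal black
    Fay black
    Lia→Cal: Cal black — skip
  Lia black
  Ben→Cal: Cal black — skip
  Ava gray
    Ava→Fay: Fay black — skip
    Omar gray
      Max gray
        Max→Ben: Ben is gray → back edge
Back edge closes the cycle Ben → Ava → Omar → Max → Ben; its vertices are {Ava, Ben, Max, Omar}.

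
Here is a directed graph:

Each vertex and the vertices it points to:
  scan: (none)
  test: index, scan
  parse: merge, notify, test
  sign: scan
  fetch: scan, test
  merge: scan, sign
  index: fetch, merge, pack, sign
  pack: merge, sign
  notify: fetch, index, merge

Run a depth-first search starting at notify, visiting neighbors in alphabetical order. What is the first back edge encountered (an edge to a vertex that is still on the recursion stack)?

DFS from notify (visiting neighbors in alphabetical order); mark gray on enter, black on exit:
notify gray
  fetch gray
    scan gray
    scan black
    test gray
      index gray
        index→fetch: fetch is gray → back edge
First back edge: index → fetch.

index→fetch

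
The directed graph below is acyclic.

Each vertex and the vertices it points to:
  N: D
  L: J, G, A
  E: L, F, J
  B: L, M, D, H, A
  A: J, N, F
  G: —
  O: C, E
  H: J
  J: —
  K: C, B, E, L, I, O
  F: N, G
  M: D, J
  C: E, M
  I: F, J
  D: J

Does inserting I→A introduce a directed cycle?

Adding I→A creates a cycle iff A can already reach I.
Explore from A: no path reaches I. The graph stays acyclic.

No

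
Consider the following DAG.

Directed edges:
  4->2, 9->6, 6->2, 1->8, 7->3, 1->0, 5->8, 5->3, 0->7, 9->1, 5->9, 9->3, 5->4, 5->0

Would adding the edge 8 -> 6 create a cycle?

No

Adding 8→6 creates a cycle iff 6 can already reach 8.
Explore from 6: no path reaches 8. The graph stays acyclic.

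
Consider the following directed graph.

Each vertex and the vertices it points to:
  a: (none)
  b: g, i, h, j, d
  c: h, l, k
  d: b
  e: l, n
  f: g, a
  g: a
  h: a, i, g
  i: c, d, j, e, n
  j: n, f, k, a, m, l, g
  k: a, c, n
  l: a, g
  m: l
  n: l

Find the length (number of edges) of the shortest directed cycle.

2

For each vertex v, BFS finds the shortest path from v back to v.
The shortest such closed walk is b → d → b, length 2.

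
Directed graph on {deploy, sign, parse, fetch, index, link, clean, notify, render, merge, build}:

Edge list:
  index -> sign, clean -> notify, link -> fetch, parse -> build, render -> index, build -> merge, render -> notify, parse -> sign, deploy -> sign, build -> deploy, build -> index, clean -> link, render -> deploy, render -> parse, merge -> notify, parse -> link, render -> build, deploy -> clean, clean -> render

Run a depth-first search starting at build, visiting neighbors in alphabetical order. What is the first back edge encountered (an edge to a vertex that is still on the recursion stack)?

render->build

DFS from build (visiting neighbors in alphabetical order); mark gray on enter, black on exit:
build gray
  deploy gray
    clean gray
      link gray
        fetch gray
        fetch black
      link black
      notify gray
      notify black
      render gray
        render→build: build is gray → back edge
First back edge: render → build.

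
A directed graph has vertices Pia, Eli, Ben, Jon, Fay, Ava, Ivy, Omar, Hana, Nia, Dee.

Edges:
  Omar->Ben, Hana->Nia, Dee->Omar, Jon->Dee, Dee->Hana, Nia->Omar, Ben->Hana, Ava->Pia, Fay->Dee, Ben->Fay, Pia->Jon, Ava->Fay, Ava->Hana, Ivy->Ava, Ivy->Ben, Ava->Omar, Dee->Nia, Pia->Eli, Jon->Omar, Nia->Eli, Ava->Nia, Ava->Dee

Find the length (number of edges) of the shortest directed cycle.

For each vertex v, BFS finds the shortest path from v back to v.
The shortest such closed walk is Ben → Hana → Nia → Omar → Ben, length 4.

4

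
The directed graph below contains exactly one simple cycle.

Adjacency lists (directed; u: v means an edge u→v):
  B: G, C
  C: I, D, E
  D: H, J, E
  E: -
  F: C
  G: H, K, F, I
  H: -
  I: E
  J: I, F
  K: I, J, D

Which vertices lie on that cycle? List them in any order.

DFS with gray/black marking from C:
C gray
  I gray
    E gray
    E black
  I black
  D gray
    H gray
    H black
    J gray
      J→I: I black — skip
      F gray
        F→C: C is gray → back edge
Back edge closes the cycle C → D → J → F → C; its vertices are {C, D, F, J}.

C, D, F, J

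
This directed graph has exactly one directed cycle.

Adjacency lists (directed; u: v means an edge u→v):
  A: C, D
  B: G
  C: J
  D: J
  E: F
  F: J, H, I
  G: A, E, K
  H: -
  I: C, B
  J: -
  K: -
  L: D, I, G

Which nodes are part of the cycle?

B, E, F, G, I

DFS with gray/black marking from I:
I gray
  C gray
    J gray
    J black
  C black
  B gray
    G gray
      A gray
        A→C: C black — skip
        D gray
          D→J: J black — skip
        D black
      A black
      E gray
        F gray
          F→J: J black — skip
          H gray
          H black
          F→I: I is gray → back edge
Back edge closes the cycle I → B → G → E → F → I; its vertices are {B, E, F, G, I}.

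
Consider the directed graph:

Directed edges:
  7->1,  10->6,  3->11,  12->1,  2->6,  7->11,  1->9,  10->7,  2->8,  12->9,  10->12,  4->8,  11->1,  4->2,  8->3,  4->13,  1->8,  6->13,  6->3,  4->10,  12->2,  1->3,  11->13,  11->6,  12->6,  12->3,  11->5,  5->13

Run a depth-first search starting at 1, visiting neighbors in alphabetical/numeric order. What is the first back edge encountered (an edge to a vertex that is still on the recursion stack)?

DFS from 1 (visiting neighbors in alphabetical/numeric order); mark gray on enter, black on exit:
1 gray
  3 gray
    11 gray
      11→1: 1 is gray → back edge
First back edge: 11 → 1.

11->1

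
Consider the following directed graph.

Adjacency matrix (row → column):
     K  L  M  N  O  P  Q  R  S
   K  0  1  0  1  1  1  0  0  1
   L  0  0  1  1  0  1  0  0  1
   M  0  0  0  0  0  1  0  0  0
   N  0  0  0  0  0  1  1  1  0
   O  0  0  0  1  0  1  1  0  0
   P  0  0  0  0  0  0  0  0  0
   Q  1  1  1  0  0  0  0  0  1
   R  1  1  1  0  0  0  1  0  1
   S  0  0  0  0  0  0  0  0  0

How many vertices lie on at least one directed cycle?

A vertex is on a directed cycle iff it belongs to a strongly connected component of size ≥ 2 (or has a self-loop).
The vertices on cycles are {K, L, N, O, Q, R} — 6 in total.

6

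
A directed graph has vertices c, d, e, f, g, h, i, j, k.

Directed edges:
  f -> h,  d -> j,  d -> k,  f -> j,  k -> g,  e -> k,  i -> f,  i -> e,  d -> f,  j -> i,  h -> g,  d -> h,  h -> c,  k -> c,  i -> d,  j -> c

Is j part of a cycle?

Yes

j is on a cycle iff j can reach itself via ≥1 edge.
j → i → f → j — yes.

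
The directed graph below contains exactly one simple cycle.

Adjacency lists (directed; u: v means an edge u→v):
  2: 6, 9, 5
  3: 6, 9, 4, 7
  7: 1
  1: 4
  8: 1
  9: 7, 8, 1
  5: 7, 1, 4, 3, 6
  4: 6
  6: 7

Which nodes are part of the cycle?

1, 4, 6, 7

DFS with gray/black marking from 4:
4 gray
  6 gray
    7 gray
      1 gray
        1→4: 4 is gray → back edge
Back edge closes the cycle 4 → 6 → 7 → 1 → 4; its vertices are {1, 4, 6, 7}.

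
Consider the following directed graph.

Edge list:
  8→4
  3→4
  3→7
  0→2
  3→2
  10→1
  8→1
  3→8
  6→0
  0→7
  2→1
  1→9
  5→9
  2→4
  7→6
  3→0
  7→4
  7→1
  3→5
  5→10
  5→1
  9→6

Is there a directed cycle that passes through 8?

8 lies on a cycle iff there is a path from 8 back to itself.
Exploring from 8, it never reaches itself; equivalently, its strongly connected component is a singleton.

No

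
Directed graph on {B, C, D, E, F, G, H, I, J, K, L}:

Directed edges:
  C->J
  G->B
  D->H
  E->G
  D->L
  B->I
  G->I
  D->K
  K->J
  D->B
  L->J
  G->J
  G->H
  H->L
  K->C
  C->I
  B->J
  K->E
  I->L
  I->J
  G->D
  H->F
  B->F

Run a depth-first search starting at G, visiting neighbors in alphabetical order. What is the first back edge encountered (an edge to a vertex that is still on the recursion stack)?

E→G

DFS from G (visiting neighbors in alphabetical order); mark gray on enter, black on exit:
G gray
  B gray
    F gray
    F black
    I gray
      J gray
      J black
      L gray
        L→J: J black — skip
      L black
    I black
    B→J: J black — skip
  B black
  D gray
    D→B: B black — skip
    H gray
      H→F: F black — skip
      H→L: L black — skip
    H black
    K gray
      C gray
        C→I: I black — skip
        C→J: J black — skip
      C black
      E gray
        E→G: G is gray → back edge
First back edge: E → G.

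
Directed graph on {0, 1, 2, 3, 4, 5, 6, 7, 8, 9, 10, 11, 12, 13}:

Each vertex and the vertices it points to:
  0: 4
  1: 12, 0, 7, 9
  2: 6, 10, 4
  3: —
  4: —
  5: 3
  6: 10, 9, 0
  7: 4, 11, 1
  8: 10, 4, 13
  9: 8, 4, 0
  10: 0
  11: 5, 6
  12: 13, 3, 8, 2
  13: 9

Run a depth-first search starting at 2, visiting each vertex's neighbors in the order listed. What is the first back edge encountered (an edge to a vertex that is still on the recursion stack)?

DFS from 2 (visiting each vertex's neighbors in the order listed); mark gray on enter, black on exit:
2 gray
  6 gray
    10 gray
      0 gray
        4 gray
        4 black
      0 black
    10 black
    9 gray
      8 gray
        8→10: 10 black — skip
        8→4: 4 black — skip
        13 gray
          13→9: 9 is gray → back edge
First back edge: 13 → 9.

13→9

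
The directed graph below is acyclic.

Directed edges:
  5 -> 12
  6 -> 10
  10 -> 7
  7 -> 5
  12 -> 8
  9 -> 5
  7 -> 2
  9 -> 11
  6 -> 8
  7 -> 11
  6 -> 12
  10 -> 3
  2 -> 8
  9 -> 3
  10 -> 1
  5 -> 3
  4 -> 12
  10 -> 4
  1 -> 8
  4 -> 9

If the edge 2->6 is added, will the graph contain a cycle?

Adding 2→6 creates a cycle iff 6 can already reach 2.
Path from 6: 6 → 10 → 7 → 2.
So 6 → … → 2 → 6 is a cycle.

Yes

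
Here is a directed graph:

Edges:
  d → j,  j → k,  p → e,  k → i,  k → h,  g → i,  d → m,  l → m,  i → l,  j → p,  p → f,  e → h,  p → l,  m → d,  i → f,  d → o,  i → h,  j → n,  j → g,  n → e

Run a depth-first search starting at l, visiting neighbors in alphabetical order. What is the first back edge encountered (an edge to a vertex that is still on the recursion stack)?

DFS from l (visiting neighbors in alphabetical order); mark gray on enter, black on exit:
l gray
  m gray
    d gray
      j gray
        g gray
          i gray
            f gray
            f black
            h gray
            h black
            i→l: l is gray → back edge
First back edge: i → l.

i→l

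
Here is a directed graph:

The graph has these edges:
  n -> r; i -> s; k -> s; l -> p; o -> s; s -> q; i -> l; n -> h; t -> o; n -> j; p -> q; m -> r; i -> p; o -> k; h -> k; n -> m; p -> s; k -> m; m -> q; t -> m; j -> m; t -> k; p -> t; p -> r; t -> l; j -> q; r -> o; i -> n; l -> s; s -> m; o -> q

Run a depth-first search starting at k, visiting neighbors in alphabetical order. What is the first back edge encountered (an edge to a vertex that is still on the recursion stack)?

o->k

DFS from k (visiting neighbors in alphabetical order); mark gray on enter, black on exit:
k gray
  m gray
    q gray
    q black
    r gray
      o gray
        o→k: k is gray → back edge
First back edge: o → k.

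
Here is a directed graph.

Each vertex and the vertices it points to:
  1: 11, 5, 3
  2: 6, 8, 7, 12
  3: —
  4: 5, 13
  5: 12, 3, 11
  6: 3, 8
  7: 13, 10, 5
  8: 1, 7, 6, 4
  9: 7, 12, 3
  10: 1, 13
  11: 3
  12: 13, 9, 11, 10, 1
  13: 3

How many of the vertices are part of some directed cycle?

8

A vertex is on a directed cycle iff it belongs to a strongly connected component of size ≥ 2 (or has a self-loop).
The vertices on cycles are {1, 5, 6, 7, 8, 9, 10, 12} — 8 in total.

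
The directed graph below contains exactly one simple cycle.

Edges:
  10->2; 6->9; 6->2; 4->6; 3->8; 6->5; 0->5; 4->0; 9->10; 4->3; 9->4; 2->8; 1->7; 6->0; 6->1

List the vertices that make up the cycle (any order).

4, 6, 9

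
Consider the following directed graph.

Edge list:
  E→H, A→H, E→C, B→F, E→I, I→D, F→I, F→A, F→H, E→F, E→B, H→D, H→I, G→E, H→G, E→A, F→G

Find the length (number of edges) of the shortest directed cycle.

3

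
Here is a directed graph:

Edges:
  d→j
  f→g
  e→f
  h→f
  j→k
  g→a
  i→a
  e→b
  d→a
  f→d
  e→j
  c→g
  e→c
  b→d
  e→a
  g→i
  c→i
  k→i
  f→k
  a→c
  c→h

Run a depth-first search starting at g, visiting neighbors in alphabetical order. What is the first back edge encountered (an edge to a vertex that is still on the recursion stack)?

c→g

DFS from g (visiting neighbors in alphabetical order); mark gray on enter, black on exit:
g gray
  a gray
    c gray
      c→g: g is gray → back edge
First back edge: c → g.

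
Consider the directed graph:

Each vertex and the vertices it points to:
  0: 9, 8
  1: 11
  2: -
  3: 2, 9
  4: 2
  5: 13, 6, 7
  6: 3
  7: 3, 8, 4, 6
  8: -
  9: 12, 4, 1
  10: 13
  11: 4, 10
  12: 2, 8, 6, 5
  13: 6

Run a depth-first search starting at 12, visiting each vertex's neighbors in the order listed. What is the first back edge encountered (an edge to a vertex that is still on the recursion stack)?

9→12

DFS from 12 (visiting each vertex's neighbors in the order listed); mark gray on enter, black on exit:
12 gray
  2 gray
  2 black
  8 gray
  8 black
  6 gray
    3 gray
      3→2: 2 black — skip
      9 gray
        9→12: 12 is gray → back edge
First back edge: 9 → 12.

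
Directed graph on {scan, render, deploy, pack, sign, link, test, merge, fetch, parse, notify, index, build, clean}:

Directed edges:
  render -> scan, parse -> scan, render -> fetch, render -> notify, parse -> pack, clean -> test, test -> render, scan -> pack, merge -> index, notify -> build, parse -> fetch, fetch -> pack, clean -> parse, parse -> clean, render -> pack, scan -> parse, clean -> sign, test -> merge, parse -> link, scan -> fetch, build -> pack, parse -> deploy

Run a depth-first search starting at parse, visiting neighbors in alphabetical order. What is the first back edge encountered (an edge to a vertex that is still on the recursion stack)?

clean->parse

DFS from parse (visiting neighbors in alphabetical order); mark gray on enter, black on exit:
parse gray
  clean gray
    clean→parse: parse is gray → back edge
First back edge: clean → parse.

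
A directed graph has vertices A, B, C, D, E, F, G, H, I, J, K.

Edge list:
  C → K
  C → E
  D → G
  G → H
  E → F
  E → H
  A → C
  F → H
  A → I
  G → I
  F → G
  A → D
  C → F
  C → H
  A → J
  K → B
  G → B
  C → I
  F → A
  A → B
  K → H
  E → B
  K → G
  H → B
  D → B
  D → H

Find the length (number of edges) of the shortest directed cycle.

For each vertex v, BFS finds the shortest path from v back to v.
The shortest such closed walk is A → C → F → A, length 3.

3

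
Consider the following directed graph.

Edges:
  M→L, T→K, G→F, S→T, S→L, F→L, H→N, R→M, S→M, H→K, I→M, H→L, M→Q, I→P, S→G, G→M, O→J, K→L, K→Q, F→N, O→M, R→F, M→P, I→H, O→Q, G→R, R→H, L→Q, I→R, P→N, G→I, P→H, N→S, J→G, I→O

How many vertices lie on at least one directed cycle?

A vertex is on a directed cycle iff it belongs to a strongly connected component of size ≥ 2 (or has a self-loop).
The vertices on cycles are {F, G, H, I, J, M, N, O, P, R, S} — 11 in total.

11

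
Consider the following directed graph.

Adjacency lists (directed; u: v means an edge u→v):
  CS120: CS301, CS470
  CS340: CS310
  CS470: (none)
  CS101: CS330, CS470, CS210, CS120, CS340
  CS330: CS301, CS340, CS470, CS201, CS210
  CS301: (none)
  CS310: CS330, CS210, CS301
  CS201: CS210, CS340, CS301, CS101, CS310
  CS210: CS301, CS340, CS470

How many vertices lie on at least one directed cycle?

A vertex is on a directed cycle iff it belongs to a strongly connected component of size ≥ 2 (or has a self-loop).
The vertices on cycles are {CS101, CS201, CS210, CS310, CS330, CS340} — 6 in total.

6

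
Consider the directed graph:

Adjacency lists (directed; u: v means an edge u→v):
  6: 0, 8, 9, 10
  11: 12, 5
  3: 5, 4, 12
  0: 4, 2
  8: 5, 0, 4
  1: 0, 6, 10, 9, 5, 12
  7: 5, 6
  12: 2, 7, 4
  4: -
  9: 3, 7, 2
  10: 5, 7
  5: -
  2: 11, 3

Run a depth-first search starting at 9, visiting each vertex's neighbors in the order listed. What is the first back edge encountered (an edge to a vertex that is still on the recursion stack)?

DFS from 9 (visiting each vertex's neighbors in the order listed); mark gray on enter, black on exit:
9 gray
  3 gray
    5 gray
    5 black
    4 gray
    4 black
    12 gray
      2 gray
        11 gray
          11→12: 12 is gray → back edge
First back edge: 11 → 12.

11→12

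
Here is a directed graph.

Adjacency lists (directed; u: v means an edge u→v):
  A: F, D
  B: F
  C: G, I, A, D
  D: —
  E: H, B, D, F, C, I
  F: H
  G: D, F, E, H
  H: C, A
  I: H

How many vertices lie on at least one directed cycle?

8

A vertex is on a directed cycle iff it belongs to a strongly connected component of size ≥ 2 (or has a self-loop).
The vertices on cycles are {A, B, C, E, F, G, H, I} — 8 in total.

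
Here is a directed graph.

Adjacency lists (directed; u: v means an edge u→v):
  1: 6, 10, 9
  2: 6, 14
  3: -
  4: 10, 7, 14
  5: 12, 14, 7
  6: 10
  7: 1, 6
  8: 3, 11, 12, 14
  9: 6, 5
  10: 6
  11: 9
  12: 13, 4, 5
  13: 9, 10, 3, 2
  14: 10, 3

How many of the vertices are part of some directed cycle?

A vertex is on a directed cycle iff it belongs to a strongly connected component of size ≥ 2 (or has a self-loop).
The vertices on cycles are {1, 4, 5, 6, 7, 9, 10, 12, 13} — 9 in total.

9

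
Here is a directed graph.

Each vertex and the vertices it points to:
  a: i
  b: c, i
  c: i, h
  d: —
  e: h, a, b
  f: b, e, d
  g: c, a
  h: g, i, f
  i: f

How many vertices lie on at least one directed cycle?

A vertex is on a directed cycle iff it belongs to a strongly connected component of size ≥ 2 (or has a self-loop).
The vertices on cycles are {a, b, c, e, f, g, h, i} — 8 in total.

8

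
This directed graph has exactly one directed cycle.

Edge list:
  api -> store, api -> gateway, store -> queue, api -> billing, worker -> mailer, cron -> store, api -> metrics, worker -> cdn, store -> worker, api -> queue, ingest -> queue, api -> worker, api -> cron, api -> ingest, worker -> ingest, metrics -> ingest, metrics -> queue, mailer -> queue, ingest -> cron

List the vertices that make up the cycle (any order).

DFS with gray/black marking from cron:
cron gray
  store gray
    queue gray
    queue black
    worker gray
      mailer gray
        mailer→queue: queue black — skip
      mailer black
      ingest gray
        ingest→queue: queue black — skip
        ingest→cron: cron is gray → back edge
Back edge closes the cycle cron → store → worker → ingest → cron; its vertices are {cron, store, ingest, worker}.

cron, store, ingest, worker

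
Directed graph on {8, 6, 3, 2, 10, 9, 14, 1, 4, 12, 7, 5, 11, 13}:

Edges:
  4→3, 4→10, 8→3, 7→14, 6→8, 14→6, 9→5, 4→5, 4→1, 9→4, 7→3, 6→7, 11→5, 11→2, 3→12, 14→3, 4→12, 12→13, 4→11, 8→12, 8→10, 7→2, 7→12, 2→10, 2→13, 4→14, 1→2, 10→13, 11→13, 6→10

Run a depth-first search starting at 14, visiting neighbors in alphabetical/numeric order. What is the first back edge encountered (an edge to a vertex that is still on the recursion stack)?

7->14

DFS from 14 (visiting neighbors in alphabetical/numeric order); mark gray on enter, black on exit:
14 gray
  3 gray
    12 gray
      13 gray
      13 black
    12 black
  3 black
  6 gray
    7 gray
      2 gray
        10 gray
          10→13: 13 black — skip
        10 black
        2→13: 13 black — skip
      2 black
      7→3: 3 black — skip
      7→12: 12 black — skip
      7→14: 14 is gray → back edge
First back edge: 7 → 14.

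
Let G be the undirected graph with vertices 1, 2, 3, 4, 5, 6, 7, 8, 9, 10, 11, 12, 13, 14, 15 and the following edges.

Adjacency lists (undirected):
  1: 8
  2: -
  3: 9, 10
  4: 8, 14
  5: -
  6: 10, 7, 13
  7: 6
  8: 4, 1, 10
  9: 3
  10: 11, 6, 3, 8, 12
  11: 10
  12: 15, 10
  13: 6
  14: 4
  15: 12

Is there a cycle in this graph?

No

DFS, tracking each vertex's parent; an edge to a visited non-parent vertex closes a cycle.
Start from 2:
visit 2 (parent –)
visit 1 (parent –)
  visit 8 (parent 1)
    visit 4 (parent 8)
      4–8: parent, skip
      visit 14 (parent 4)
        14–4: parent, skip
    8–1: parent, skip
    visit 10 (parent 8)
      visit 11 (parent 10)
        11–10: parent, skip
      visit 6 (parent 10)
        6–10: parent, skip
        visit 7 (parent 6)
          7–6: parent, skip
        visit 13 (parent 6)
          13–6: parent, skip
      visit 3 (parent 10)
        visit 9 (parent 3)
          9–3: parent, skip
        3–10: parent, skip
      10–8: parent, skip
      visit 12 (parent 10)
        visit 15 (parent 12)
          15–12: parent, skip
        12–10: parent, skip
visit 5 (parent –)
No non-parent visited neighbor found — the graph is a forest.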